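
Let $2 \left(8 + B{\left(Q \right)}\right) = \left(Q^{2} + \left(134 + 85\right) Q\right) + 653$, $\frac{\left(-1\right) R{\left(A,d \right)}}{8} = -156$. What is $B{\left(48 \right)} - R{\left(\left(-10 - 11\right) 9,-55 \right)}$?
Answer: $\frac{10957}{2} \approx 5478.5$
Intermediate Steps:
$R{\left(A,d \right)} = 1248$ ($R{\left(A,d \right)} = \left(-8\right) \left(-156\right) = 1248$)
$B{\left(Q \right)} = \frac{637}{2} + \frac{Q^{2}}{2} + \frac{219 Q}{2}$ ($B{\left(Q \right)} = -8 + \frac{\left(Q^{2} + \left(134 + 85\right) Q\right) + 653}{2} = -8 + \frac{\left(Q^{2} + 219 Q\right) + 653}{2} = -8 + \frac{653 + Q^{2} + 219 Q}{2} = -8 + \left(\frac{653}{2} + \frac{Q^{2}}{2} + \frac{219 Q}{2}\right) = \frac{637}{2} + \frac{Q^{2}}{2} + \frac{219 Q}{2}$)
$B{\left(48 \right)} - R{\left(\left(-10 - 11\right) 9,-55 \right)} = \left(\frac{637}{2} + \frac{48^{2}}{2} + \frac{219}{2} \cdot 48\right) - 1248 = \left(\frac{637}{2} + \frac{1}{2} \cdot 2304 + 5256\right) - 1248 = \left(\frac{637}{2} + 1152 + 5256\right) - 1248 = \frac{13453}{2} - 1248 = \frac{10957}{2}$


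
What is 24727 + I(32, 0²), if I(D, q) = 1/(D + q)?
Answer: 791265/32 ≈ 24727.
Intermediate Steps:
24727 + I(32, 0²) = 24727 + 1/(32 + 0²) = 24727 + 1/(32 + 0) = 24727 + 1/32 = 791265/32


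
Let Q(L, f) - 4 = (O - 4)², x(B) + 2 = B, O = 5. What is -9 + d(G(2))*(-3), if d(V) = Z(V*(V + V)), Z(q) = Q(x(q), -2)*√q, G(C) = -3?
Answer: -9 - 45*√2 ≈ -72.640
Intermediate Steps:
x(B) = -2 + B
Q(L, f) = 5 (Q(L, f) = 4 + (5 - 4)² = 4 + 1² = 4 + 1 = 5)
Z(q) = 5*√q
d(V) = 5*√2*√(V²) (d(V) = 5*√(V*(V + V)) = 5*√(V*(2*V)) = 5*√(2*V²) = 5*(√2*√(V²)) = 5*√2*√(V²))
-9 + d(G(2))*(-3) = -9 + (5*√2*√((-3)²))*(-3) = -9 + (5*√2*√9)*(-3) = -9 + (5*√2*3)*(-3) = -9 + (15*√2)*(-3) = -9 - 45*√2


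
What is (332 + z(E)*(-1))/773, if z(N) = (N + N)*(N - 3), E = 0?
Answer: 332/773 ≈ 0.42950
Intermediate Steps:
z(N) = 2*N*(-3 + N) (z(N) = (2*N)*(-3 + N) = 2*N*(-3 + N))
(332 + z(E)*(-1))/773 = (332 + (2*0*(-3 + 0))*(-1))/773 = (332 + (2*0*(-3))*(-1))*(1/773) = (332 + 0*(-1))*(1/773) = (332 + 0)*(1/773) = 332*(1/773) = 332/773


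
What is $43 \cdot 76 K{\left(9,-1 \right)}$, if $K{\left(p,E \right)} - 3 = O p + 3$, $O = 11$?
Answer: $343140$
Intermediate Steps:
$K{\left(p,E \right)} = 6 + 11 p$ ($K{\left(p,E \right)} = 3 + \left(11 p + 3\right) = 3 + \left(3 + 11 p\right) = 6 + 11 p$)
$43 \cdot 76 K{\left(9,-1 \right)} = 43 \cdot 76 \left(6 + 11 \cdot 9\right) = 3268 \left(6 + 99\right) = 3268 \cdot 105 = 343140$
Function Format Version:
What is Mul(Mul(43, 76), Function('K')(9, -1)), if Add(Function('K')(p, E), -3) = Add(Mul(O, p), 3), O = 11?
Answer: 343140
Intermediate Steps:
Function('K')(p, E) = Add(6, Mul(11, p)) (Function('K')(p, E) = Add(3, Add(Mul(11, p), 3)) = Add(3, Add(3, Mul(11, p))) = Add(6, Mul(11, p)))
Mul(Mul(43, 76), Function('K')(9, -1)) = Mul(Mul(43, 76), Add(6, Mul(11, 9))) = Mul(3268, Add(6, 99)) = Mul(3268, 105) = 343140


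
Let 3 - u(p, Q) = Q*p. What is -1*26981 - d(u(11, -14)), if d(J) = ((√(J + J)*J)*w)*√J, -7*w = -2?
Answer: -26981 - 49298*√2/7 ≈ -36941.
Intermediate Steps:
w = 2/7 (w = -⅐*(-2) = 2/7 ≈ 0.28571)
u(p, Q) = 3 - Q*p
d(J) = 2*√2*J²/7 (d(J) = ((√(J + J)*J)*(2/7))*√J = ((√(2*J)*J)*(2/7))*√J = (((√2*√J)*J)*(2/7))*√J = ((√2*J^(3/2))*(2/7))*√J = (2*√2*J^(3/2)/7)*√J = 2*√2*J²/7)
-1*26981 - d(u(11, -14)) = -1*26981 - 2*√2*(3 - 1*(-14)*11)²/7 = -26981 - 2*√2*(3 + 154)²/7 = -26981 - 2*√2*157²/7 = -26981 - 2*√2*24649/7 = -26981 - 49298*√2/7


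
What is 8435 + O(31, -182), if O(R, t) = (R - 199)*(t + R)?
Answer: 33803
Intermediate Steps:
O(R, t) = (-199 + R)*(R + t)
8435 + O(31, -182) = 8435 + (31**2 - 199*31 - 199*(-182) + 31*(-182)) = 8435 + (961 - 6169 + 36218 - 5642) = 8435 + 25368 = 33803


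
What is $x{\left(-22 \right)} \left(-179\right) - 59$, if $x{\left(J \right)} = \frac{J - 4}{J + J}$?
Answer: $- \frac{3625}{22} \approx -164.77$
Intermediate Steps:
$x{\left(J \right)} = \frac{-4 + J}{2 J}$
$x{\left(-22 \right)} \left(-179\right) - 59 = \frac{-4 - 22}{2 \left(-22\right)} \left(-179\right) - 59 = \frac{1}{2} \left(- \frac{1}{22}\right) \left(-26\right) \left(-179\right) - 59 = \frac{13}{22} \left(-179\right) - 59 = - \frac{2327}{22} - 59 = - \frac{3625}{22}$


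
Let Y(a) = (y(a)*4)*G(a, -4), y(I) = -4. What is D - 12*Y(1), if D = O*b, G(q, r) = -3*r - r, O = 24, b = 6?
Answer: 3216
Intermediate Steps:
G(q, r) = -4*r
D = 144 (D = 24*6 = 144)
Y(a) = -256 (Y(a) = (-4*4)*(-4*(-4)) = -16*16 = -256)
D - 12*Y(1) = 144 - 12*(-256) = 144 + 3072 = 3216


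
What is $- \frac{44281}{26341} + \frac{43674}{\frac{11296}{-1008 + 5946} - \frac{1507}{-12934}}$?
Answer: $\frac{36734064554534149}{2022251647115} \approx 18165.0$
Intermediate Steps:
$- \frac{44281}{26341} + \frac{43674}{\frac{11296}{-1008 + 5946} - \frac{1507}{-12934}} = \left(-44281\right) \frac{1}{26341} + \frac{43674}{\frac{11296}{4938} - - \frac{1507}{12934}} = - \frac{44281}{26341} + \frac{43674}{11296 \cdot \frac{1}{4938} + \frac{1507}{12934}} = - \frac{44281}{26341} + \frac{43674}{\frac{5648}{2469} + \frac{1507}{12934}} = - \frac{44281}{26341} + \frac{43674}{\frac{76772015}{31934046}} = - \frac{44281}{26341} + 43674 \cdot \frac{31934046}{76772015} = - \frac{44281}{26341} + \frac{1394687525004}{76772015} = \frac{36734064554534149}{2022251647115}$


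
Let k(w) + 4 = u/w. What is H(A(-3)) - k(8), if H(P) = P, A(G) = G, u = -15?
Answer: 23/8 ≈ 2.8750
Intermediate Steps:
k(w) = -4 - 15/w
H(A(-3)) - k(8) = -3 - (-4 - 15/8) = -3 - 1*(-47/8) = -3 + 47/8 = 23/8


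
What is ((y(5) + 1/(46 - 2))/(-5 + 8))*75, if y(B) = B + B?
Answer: 11025/44 ≈ 250.57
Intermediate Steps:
y(B) = 2*B
((y(5) + 1/(46 - 2))/(-5 + 8))*75 = ((2*5 + 1/(46 - 2))/(-5 + 8))*75 = ((10 + 1/44)/3)*75 = ((10 + 1/44)*(⅓))*75 = ((441/44)*(⅓))*75 = (147/44)*75 = 11025/44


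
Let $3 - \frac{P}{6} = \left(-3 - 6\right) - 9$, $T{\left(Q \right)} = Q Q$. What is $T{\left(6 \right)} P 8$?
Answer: $36288$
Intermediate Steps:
$T{\left(Q \right)} = Q^{2}$
$P = 126$ ($P = 18 - 6 \left(\left(-3 - 6\right) - 9\right) = 18 - 6 \left(-9 - 9\right) = 18 - -108 = 18 + 108 = 126$)
$T{\left(6 \right)} P 8 = 6^{2} \cdot 126 \cdot 8 = 36 \cdot 126 \cdot 8 = 4536 \cdot 8 = 36288$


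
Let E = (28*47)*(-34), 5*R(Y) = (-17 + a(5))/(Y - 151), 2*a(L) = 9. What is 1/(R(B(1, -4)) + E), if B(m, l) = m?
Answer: -60/2684639 ≈ -2.2349e-5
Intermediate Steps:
a(L) = 9/2 (a(L) = (1/2)*9 = 9/2)
R(Y) = -5/(2*(-151 + Y)) (R(Y) = ((-17 + 9/2)/(Y - 151))/5 = (-25/(2*(-151 + Y)))/5 = -5/(2*(-151 + Y)))
E = -44744 (E = 1316*(-34) = -44744)
1/(R(B(1, -4)) + E) = 1/(-5/(-302 + 2*1) - 44744) = 1/(-5/(-302 + 2) - 44744) = 1/(-5/(-300) - 44744) = 1/(-5*(-1/300) - 44744) = 1/(1/60 - 44744) = 1/(-2684639/60) = -60/2684639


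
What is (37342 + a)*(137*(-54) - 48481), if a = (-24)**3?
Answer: -1314162322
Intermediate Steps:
a = -13824
(37342 + a)*(137*(-54) - 48481) = (37342 - 13824)*(137*(-54) - 48481) = 23518*(-7398 - 48481) = 23518*(-55879) = -1314162322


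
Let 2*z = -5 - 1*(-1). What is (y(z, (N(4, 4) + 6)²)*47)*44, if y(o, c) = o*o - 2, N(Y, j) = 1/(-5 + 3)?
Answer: 4136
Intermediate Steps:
N(Y, j) = -½ (N(Y, j) = 1/(-2) = -½)
z = -2 (z = (-5 - 1*(-1))/2 = (-5 + 1)/2 = (½)*(-4) = -2)
y(o, c) = -2 + o² (y(o, c) = o² - 2 = -2 + o²)
(y(z, (N(4, 4) + 6)²)*47)*44 = ((-2 + (-2)²)*47)*44 = ((-2 + 4)*47)*44 = (2*47)*44 = 94*44 = 4136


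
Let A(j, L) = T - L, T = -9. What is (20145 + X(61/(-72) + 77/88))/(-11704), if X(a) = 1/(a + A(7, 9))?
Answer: -1184889/688408 ≈ -1.7212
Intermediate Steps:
A(j, L) = -9 - L
X(a) = 1/(-18 + a) (X(a) = 1/(a + (-9 - 1*9)) = 1/(a + (-9 - 9)) = 1/(a - 18) = 1/(-18 + a))
(20145 + X(61/(-72) + 77/88))/(-11704) = (20145 + 1/(-18 + (61/(-72) + 77/88)))/(-11704) = (20145 + 1/(-18 + (61*(-1/72) + 77*(1/88))))*(-1/11704) = (20145 + 1/(-18 + (-61/72 + 7/8)))*(-1/11704) = (20145 + 1/(-18 + 1/36))*(-1/11704) = (20145 + 1/(-647/36))*(-1/11704) = (20145 - 36/647)*(-1/11704) = (13033779/647)*(-1/11704) = -1184889/688408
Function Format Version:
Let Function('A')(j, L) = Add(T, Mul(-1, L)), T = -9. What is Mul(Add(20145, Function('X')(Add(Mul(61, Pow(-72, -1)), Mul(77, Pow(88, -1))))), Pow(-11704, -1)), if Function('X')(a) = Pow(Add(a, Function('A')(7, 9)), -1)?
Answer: Rational(-1184889, 688408) ≈ -1.7212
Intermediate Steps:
Function('A')(j, L) = Add(-9, Mul(-1, L))
Function('X')(a) = Pow(Add(-18, a), -1) (Function('X')(a) = Pow(Add(a, Add(-9, Mul(-1, 9))), -1) = Pow(Add(a, Add(-9, -9)), -1) = Pow(Add(a, -18), -1) = Pow(Add(-18, a), -1))
Mul(Add(20145, Function('X')(Add(Mul(61, Pow(-72, -1)), Mul(77, Pow(88, -1))))), Pow(-11704, -1)) = Mul(Add(20145, Pow(Add(-18, Add(Mul(61, Pow(-72, -1)), Mul(77, Pow(88, -1)))), -1)), Pow(-11704, -1)) = Mul(Add(20145, Pow(Add(-18, Add(Mul(61, Rational(-1, 72)), Mul(77, Rational(1, 88)))), -1)), Rational(-1, 11704)) = Mul(Add(20145, Pow(Add(-18, Add(Rational(-61, 72), Rational(7, 8))), -1)), Rational(-1, 11704)) = Mul(Add(20145, Pow(Add(-18, Rational(1, 36)), -1)), Rational(-1, 11704)) = Mul(Add(20145, Pow(Rational(-647, 36), -1)), Rational(-1, 11704)) = Mul(Add(20145, Rational(-36, 647)), Rational(-1, 11704)) = Mul(Rational(13033779, 647), Rational(-1, 11704)) = Rational(-1184889, 688408)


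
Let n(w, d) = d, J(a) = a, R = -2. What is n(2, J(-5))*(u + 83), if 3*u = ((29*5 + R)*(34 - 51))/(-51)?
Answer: -4450/9 ≈ -494.44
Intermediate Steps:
u = 143/9 (u = (((29*5 - 2)*(34 - 51))/(-51))/3 = (((145 - 2)*(-17))*(-1/51))/3 = ((143*(-17))*(-1/51))/3 = (-2431*(-1/51))/3 = (⅓)*(143/3) = 143/9 ≈ 15.889)
n(2, J(-5))*(u + 83) = -5*(143/9 + 83) = -5*890/9 = -4450/9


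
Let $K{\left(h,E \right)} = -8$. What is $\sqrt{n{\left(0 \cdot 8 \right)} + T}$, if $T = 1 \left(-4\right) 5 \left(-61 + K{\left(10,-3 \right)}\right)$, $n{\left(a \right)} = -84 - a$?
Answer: $36$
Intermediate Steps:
$T = 1380$ ($T = 1 \left(-4\right) 5 \left(-61 - 8\right) = \left(-4\right) 5 \left(-69\right) = \left(-20\right) \left(-69\right) = 1380$)
$\sqrt{n{\left(0 \cdot 8 \right)} + T} = \sqrt{\left(-84 - 0 \cdot 8\right) + 1380} = \sqrt{\left(-84 - 0\right) + 1380} = \sqrt{\left(-84 + 0\right) + 1380} = \sqrt{-84 + 1380} = \sqrt{1296} = 36$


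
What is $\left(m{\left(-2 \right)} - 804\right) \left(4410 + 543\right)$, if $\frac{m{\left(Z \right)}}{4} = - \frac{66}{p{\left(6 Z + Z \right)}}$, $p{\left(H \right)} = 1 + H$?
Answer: $-3881628$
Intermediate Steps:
$m{\left(Z \right)} = - \frac{264}{1 + 7 Z}$ ($m{\left(Z \right)} = 4 \left(- \frac{66}{1 + \left(6 Z + Z\right)}\right) = 4 \left(- \frac{66}{1 + 7 Z}\right) = - \frac{264}{1 + 7 Z}$)
$\left(m{\left(-2 \right)} - 804\right) \left(4410 + 543\right) = \left(- \frac{264}{1 + 7 \left(-2\right)} - 804\right) \left(4410 + 543\right) = \left(- \frac{264}{1 - 14} - 804\right) 4953 = \left(- \frac{264}{-13} - 804\right) 4953 = \left(\left(-264\right) \left(- \frac{1}{13}\right) - 804\right) 4953 = \left(\frac{264}{13} - 804\right) 4953 = \left(- \frac{10188}{13}\right) 4953 = -3881628$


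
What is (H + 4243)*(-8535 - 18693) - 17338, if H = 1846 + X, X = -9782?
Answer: 100535666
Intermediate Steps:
H = -7936 (H = 1846 - 9782 = -7936)
(H + 4243)*(-8535 - 18693) - 17338 = (-7936 + 4243)*(-8535 - 18693) - 17338 = -3693*(-27228) - 17338 = 100553004 - 17338 = 100535666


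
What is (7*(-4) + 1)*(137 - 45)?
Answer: -2484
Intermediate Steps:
(7*(-4) + 1)*(137 - 45) = (-28 + 1)*92 = -27*92 = -2484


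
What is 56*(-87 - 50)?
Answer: -7672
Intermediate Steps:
56*(-87 - 50) = 56*(-137) = -7672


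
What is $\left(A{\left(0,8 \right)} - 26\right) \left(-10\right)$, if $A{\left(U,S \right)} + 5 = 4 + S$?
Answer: $190$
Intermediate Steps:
$A{\left(U,S \right)} = -1 + S$ ($A{\left(U,S \right)} = -5 + \left(4 + S\right) = -1 + S$)
$\left(A{\left(0,8 \right)} - 26\right) \left(-10\right) = \left(\left(-1 + 8\right) - 26\right) \left(-10\right) = \left(7 - 26\right) \left(-10\right) = \left(-19\right) \left(-10\right) = 190$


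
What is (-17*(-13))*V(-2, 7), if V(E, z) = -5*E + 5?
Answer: 3315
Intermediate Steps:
V(E, z) = 5 - 5*E
(-17*(-13))*V(-2, 7) = (-17*(-13))*(5 - 5*(-2)) = 221*(5 + 10) = 221*15 = 3315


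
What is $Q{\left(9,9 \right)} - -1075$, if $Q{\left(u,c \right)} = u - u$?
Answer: $1075$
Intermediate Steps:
$Q{\left(u,c \right)} = 0$
$Q{\left(9,9 \right)} - -1075 = 0 - -1075 = 0 + 1075 = 1075$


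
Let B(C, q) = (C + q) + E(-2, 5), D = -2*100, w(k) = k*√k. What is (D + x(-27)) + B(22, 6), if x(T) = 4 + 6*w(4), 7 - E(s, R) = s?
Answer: -111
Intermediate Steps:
w(k) = k^(3/2)
E(s, R) = 7 - s
D = -200
x(T) = 52 (x(T) = 4 + 6*4^(3/2) = 4 + 6*8 = 4 + 48 = 52)
B(C, q) = 9 + C + q (B(C, q) = (C + q) + (7 - 1*(-2)) = (C + q) + (7 + 2) = (C + q) + 9 = 9 + C + q)
(D + x(-27)) + B(22, 6) = (-200 + 52) + (9 + 22 + 6) = -148 + 37 = -111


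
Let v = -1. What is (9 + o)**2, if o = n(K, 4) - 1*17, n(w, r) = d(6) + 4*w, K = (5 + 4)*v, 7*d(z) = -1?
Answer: 95481/49 ≈ 1948.6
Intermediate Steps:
d(z) = -1/7 (d(z) = (1/7)*(-1) = -1/7)
K = -9 (K = (5 + 4)*(-1) = 9*(-1) = -9)
n(w, r) = -1/7 + 4*w
o = -372/7 (o = (-1/7 + 4*(-9)) - 1*17 = (-1/7 - 36) - 17 = -253/7 - 17 = -372/7 ≈ -53.143)
(9 + o)**2 = (9 - 372/7)**2 = (-309/7)**2 = 95481/49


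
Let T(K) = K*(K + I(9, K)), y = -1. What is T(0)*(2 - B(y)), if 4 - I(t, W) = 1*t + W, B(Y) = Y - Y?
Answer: 0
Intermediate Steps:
B(Y) = 0
I(t, W) = 4 - W - t (I(t, W) = 4 - (1*t + W) = 4 - (t + W) = 4 - (W + t) = 4 + (-W - t) = 4 - W - t)
T(K) = -5*K (T(K) = K*(K + (4 - K - 1*9)) = K*(K + (4 - K - 9)) = K*(K + (-5 - K)) = K*(-5) = -5*K)
T(0)*(2 - B(y)) = (-5*0)*(2 - 1*0) = 0*(2 + 0) = 0*2 = 0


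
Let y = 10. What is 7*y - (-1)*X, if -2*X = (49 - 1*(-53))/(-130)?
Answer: 9151/130 ≈ 70.392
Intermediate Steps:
X = 51/130 (X = -(49 - 1*(-53))/(2*(-130)) = -(49 + 53)*(-1)/(2*130) = -51*(-1)/130 = -1/2*(-51/65) = 51/130 ≈ 0.39231)
7*y - (-1)*X = 7*10 - (-1)*51/130 = 70 - 1*(-51/130) = 70 + 51/130 = 9151/130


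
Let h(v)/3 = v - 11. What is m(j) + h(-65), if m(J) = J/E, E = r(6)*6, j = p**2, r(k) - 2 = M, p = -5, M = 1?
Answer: -4079/18 ≈ -226.61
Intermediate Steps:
r(k) = 3 (r(k) = 2 + 1 = 3)
j = 25 (j = (-5)**2 = 25)
E = 18 (E = 3*6 = 18)
h(v) = -33 + 3*v (h(v) = 3*(v - 11) = 3*(-11 + v) = -33 + 3*v)
m(J) = J/18
m(j) + h(-65) = (1/18)*25 + (-33 + 3*(-65)) = 25/18 + (-33 - 195) = 25/18 - 228 = -4079/18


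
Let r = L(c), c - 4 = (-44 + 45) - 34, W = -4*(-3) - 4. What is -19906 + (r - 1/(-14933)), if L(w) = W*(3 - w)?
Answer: -293433449/14933 ≈ -19650.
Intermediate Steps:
W = 8 (W = 12 - 4 = 8)
c = -29 (c = 4 + ((-44 + 45) - 34) = 4 + (1 - 34) = 4 - 33 = -29)
L(w) = 24 - 8*w (L(w) = 8*(3 - w) = 24 - 8*w)
r = 256 (r = 24 - 8*(-29) = 24 + 232 = 256)
-19906 + (r - 1/(-14933)) = -19906 + (256 - 1/(-14933)) = -19906 + (256 - 1*(-1/14933)) = -19906 + (256 + 1/14933) = -19906 + 3822849/14933 = -293433449/14933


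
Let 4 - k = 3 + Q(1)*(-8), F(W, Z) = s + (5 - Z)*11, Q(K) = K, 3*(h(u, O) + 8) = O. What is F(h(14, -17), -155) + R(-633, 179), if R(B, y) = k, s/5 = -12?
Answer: 1709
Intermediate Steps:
s = -60 (s = 5*(-12) = -60)
h(u, O) = -8 + O/3
F(W, Z) = -5 - 11*Z (F(W, Z) = -60 + (5 - Z)*11 = -60 + (55 - 11*Z) = -5 - 11*Z)
k = 9 (k = 4 - (3 + 1*(-8)) = 4 - (3 - 8) = 4 - 1*(-5) = 4 + 5 = 9)
R(B, y) = 9
F(h(14, -17), -155) + R(-633, 179) = (-5 - 11*(-155)) + 9 = (-5 + 1705) + 9 = 1700 + 9 = 1709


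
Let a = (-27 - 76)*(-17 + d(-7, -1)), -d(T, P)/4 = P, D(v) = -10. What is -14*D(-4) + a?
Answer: 1479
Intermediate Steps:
d(T, P) = -4*P
a = 1339 (a = (-27 - 76)*(-17 - 4*(-1)) = -103*(-17 + 4) = -103*(-13) = 1339)
-14*D(-4) + a = -14*(-10) + 1339 = 140 + 1339 = 1479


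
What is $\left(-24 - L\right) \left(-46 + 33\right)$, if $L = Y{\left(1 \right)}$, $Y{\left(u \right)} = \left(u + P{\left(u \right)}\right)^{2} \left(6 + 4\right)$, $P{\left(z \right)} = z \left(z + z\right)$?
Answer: $1482$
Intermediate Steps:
$P{\left(z \right)} = 2 z^{2}$ ($P{\left(z \right)} = z 2 z = 2 z^{2}$)
$Y{\left(u \right)} = 10 \left(u + 2 u^{2}\right)^{2}$ ($Y{\left(u \right)} = \left(u + 2 u^{2}\right)^{2} \left(6 + 4\right) = \left(u + 2 u^{2}\right)^{2} \cdot 10 = 10 \left(u + 2 u^{2}\right)^{2}$)
$L = 90$ ($L = 10 \cdot 1^{2} \left(1 + 2 \cdot 1\right)^{2} = 10 \cdot 1 \left(1 + 2\right)^{2} = 10 \cdot 1 \cdot 3^{2} = 10 \cdot 1 \cdot 9 = 90$)
$\left(-24 - L\right) \left(-46 + 33\right) = \left(-24 - 90\right) \left(-46 + 33\right) = \left(-24 - 90\right) \left(-13\right) = \left(-114\right) \left(-13\right) = 1482$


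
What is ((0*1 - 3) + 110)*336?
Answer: 35952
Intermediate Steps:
((0*1 - 3) + 110)*336 = ((0 - 3) + 110)*336 = (-3 + 110)*336 = 107*336 = 35952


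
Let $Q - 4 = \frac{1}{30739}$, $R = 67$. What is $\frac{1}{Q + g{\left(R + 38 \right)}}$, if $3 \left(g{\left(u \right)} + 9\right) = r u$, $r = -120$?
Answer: $- \frac{30739}{129257494} \approx -0.00023781$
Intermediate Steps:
$g{\left(u \right)} = -9 - 40 u$ ($g{\left(u \right)} = -9 + \frac{\left(-120\right) u}{3} = -9 - 40 u$)
$Q = \frac{122957}{30739}$ ($Q = 4 + \frac{1}{30739} = \frac{122957}{30739} \approx 4.0$)
$\frac{1}{Q + g{\left(R + 38 \right)}} = \frac{1}{\frac{122957}{30739} - \left(9 + 40 \left(67 + 38\right)\right)} = \frac{1}{\frac{122957}{30739} - 4209} = \frac{1}{- \frac{129257494}{30739}} = - \frac{30739}{129257494}$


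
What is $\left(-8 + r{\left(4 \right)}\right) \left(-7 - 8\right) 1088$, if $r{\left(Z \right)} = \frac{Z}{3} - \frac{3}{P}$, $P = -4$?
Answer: $96560$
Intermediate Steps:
$r{\left(Z \right)} = \frac{3}{4} + \frac{Z}{3}$ ($r{\left(Z \right)} = \frac{Z}{3} - \frac{3}{-4} = Z \frac{1}{3} - - \frac{3}{4} = \frac{Z}{3} + \frac{3}{4} = \frac{3}{4} + \frac{Z}{3}$)
$\left(-8 + r{\left(4 \right)}\right) \left(-7 - 8\right) 1088 = \left(-8 + \left(\frac{3}{4} + \frac{1}{3} \cdot 4\right)\right) \left(-7 - 8\right) 1088 = \left(-8 + \left(\frac{3}{4} + \frac{4}{3}\right)\right) \left(-7 - 8\right) 1088 = \left(-8 + \frac{25}{12}\right) \left(-15\right) 1088 = \left(- \frac{71}{12}\right) \left(-15\right) 1088 = \frac{355}{4} \cdot 1088 = 96560$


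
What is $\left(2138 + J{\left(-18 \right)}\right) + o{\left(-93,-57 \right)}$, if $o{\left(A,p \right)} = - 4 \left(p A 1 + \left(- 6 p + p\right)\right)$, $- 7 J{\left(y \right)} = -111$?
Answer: $- \frac{141331}{7} \approx -20190.0$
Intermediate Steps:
$J{\left(y \right)} = \frac{111}{7}$ ($J{\left(y \right)} = \left(- \frac{1}{7}\right) \left(-111\right) = \frac{111}{7}$)
$o{\left(A,p \right)} = 20 p - 4 A p$ ($o{\left(A,p \right)} = - 4 \left(A p 1 - 5 p\right) = - 4 \left(A p - 5 p\right) = - 4 \left(- 5 p + A p\right) = 20 p - 4 A p$)
$\left(2138 + J{\left(-18 \right)}\right) + o{\left(-93,-57 \right)} = \left(2138 + \frac{111}{7}\right) + 4 \left(-57\right) \left(5 - -93\right) = \frac{15077}{7} + 4 \left(-57\right) \left(5 + 93\right) = \frac{15077}{7} + 4 \left(-57\right) 98 = \frac{15077}{7} - 22344 = - \frac{141331}{7}$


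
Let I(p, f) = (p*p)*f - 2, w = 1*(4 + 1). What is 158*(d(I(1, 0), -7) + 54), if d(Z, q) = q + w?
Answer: 8216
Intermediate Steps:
w = 5 (w = 1*5 = 5)
I(p, f) = -2 + f*p² (I(p, f) = p²*f - 2 = f*p² - 2 = -2 + f*p²)
d(Z, q) = 5 + q (d(Z, q) = q + 5 = 5 + q)
158*(d(I(1, 0), -7) + 54) = 158*((5 - 7) + 54) = 158*(-2 + 54) = 158*52 = 8216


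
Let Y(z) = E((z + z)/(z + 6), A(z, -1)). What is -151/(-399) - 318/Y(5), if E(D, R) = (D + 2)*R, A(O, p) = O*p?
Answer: 709931/31920 ≈ 22.241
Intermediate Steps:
E(D, R) = R*(2 + D) (E(D, R) = (2 + D)*R = R*(2 + D))
Y(z) = -z*(2 + 2*z/(6 + z)) (Y(z) = (z*(-1))*(2 + (z + z)/(z + 6)) = (-z)*(2 + (2*z)/(6 + z)) = (-z)*(2 + 2*z/(6 + z)) = -z*(2 + 2*z/(6 + z)))
-151/(-399) - 318/Y(5) = -151/(-399) - 318*(-(6 + 5)/(20*(3 + 5))) = -151*(-1/399) - 318/((-4*5*8/11)) = 151/399 - 318/((-4*5*1/11*8)) = 151/399 - 318/(-160/11) = 151/399 - 318*(-11/160) = 151/399 + 1749/80 = 709931/31920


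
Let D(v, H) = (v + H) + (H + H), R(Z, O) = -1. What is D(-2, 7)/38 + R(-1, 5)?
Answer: -½ ≈ -0.50000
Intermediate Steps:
D(v, H) = v + 3*H (D(v, H) = (H + v) + 2*H = v + 3*H)
D(-2, 7)/38 + R(-1, 5) = (-2 + 3*7)/38 - 1 = (-2 + 21)/38 - 1 = (1/38)*19 - 1 = ½ - 1 = -½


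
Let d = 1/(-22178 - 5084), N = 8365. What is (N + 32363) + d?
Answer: 1110326735/27262 ≈ 40728.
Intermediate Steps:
d = -1/27262 (d = 1/(-27262) = -1/27262 ≈ -3.6681e-5)
(N + 32363) + d = (8365 + 32363) - 1/27262 = 40728 - 1/27262 = 1110326735/27262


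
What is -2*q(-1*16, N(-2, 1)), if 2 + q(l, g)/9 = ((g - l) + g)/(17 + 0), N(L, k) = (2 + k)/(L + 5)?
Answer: 288/17 ≈ 16.941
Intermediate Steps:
N(L, k) = (2 + k)/(5 + L)
q(l, g) = -18 - 9*l/17 + 18*g/17 (q(l, g) = -18 + 9*(((g - l) + g)/(17 + 0)) = -18 + 9*((-l + 2*g)/17) = -18 + 9*((-l + 2*g)*(1/17)) = -18 + 9*(-l/17 + 2*g/17) = -18 + (-9*l/17 + 18*g/17) = -18 - 9*l/17 + 18*g/17)
-2*q(-1*16, N(-2, 1)) = -2*(-18 - (-9)*16/17 + 18*((2 + 1)/(5 - 2))/17) = -2*(-18 - 9/17*(-16) + 18*(3/3)/17) = -2*(-18 + 144/17 + 18*((⅓)*3)/17) = -2*(-18 + 144/17 + (18/17)*1) = -2*(-18 + 144/17 + 18/17) = -2*(-144/17) = 288/17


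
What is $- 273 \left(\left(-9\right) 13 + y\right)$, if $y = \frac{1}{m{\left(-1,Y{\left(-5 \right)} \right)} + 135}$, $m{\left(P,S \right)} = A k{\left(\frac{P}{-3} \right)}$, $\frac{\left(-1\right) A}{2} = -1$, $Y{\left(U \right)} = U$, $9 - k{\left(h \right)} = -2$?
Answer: $\frac{5014464}{157} \approx 31939.0$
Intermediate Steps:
$k{\left(h \right)} = 11$ ($k{\left(h \right)} = 9 - -2 = 9 + 2 = 11$)
$A = 2$ ($A = \left(-2\right) \left(-1\right) = 2$)
$m{\left(P,S \right)} = 22$ ($m{\left(P,S \right)} = 2 \cdot 11 = 22$)
$y = \frac{1}{157}$ ($y = \frac{1}{22 + 135} = \frac{1}{157} \approx 0.0063694$)
$- 273 \left(\left(-9\right) 13 + y\right) = - 273 \left(\left(-9\right) 13 + \frac{1}{157}\right) = - 273 \left(-117 + \frac{1}{157}\right) = \left(-273\right) \left(- \frac{18368}{157}\right) = \frac{5014464}{157}$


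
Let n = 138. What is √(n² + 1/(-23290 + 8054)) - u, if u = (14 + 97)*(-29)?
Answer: 3219 + √1105198044847/7618 ≈ 3357.0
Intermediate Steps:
u = -3219 (u = 111*(-29) = -3219)
√(n² + 1/(-23290 + 8054)) - u = √(138² + 1/(-23290 + 8054)) - 1*(-3219) = √(19044 + 1/(-15236)) + 3219 = √(19044 - 1/15236) + 3219 = √(290154383/15236) + 3219 = √1105198044847/7618 + 3219 = 3219 + √1105198044847/7618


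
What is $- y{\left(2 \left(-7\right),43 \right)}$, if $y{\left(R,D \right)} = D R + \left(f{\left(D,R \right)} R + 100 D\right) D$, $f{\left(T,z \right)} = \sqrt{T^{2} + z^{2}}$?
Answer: $-184298 + 602 \sqrt{2045} \approx -1.5707 \cdot 10^{5}$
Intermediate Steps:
$y{\left(R,D \right)} = D R + D \left(100 D + R \sqrt{D^{2} + R^{2}}\right)$ ($y{\left(R,D \right)} = D R + \left(\sqrt{D^{2} + R^{2}} R + 100 D\right) D = D R + \left(R \sqrt{D^{2} + R^{2}} + 100 D\right) D = D R + \left(100 D + R \sqrt{D^{2} + R^{2}}\right) D = D R + D \left(100 D + R \sqrt{D^{2} + R^{2}}\right)$)
$- y{\left(2 \left(-7\right),43 \right)} = - 43 \left(2 \left(-7\right) + 100 \cdot 43 + 2 \left(-7\right) \sqrt{43^{2} + \left(2 \left(-7\right)\right)^{2}}\right) = - 43 \left(-14 + 4300 - 14 \sqrt{1849 + \left(-14\right)^{2}}\right) = - 43 \left(-14 + 4300 - 14 \sqrt{1849 + 196}\right) = - 43 \left(-14 + 4300 - 14 \sqrt{2045}\right) = - 43 \left(4286 - 14 \sqrt{2045}\right) = - (184298 - 602 \sqrt{2045}) = -184298 + 602 \sqrt{2045}$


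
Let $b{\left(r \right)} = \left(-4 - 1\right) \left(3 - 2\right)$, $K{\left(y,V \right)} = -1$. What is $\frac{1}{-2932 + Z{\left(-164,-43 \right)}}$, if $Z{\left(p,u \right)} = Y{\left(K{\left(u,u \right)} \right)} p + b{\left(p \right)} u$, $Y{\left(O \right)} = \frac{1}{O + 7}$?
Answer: $- \frac{3}{8233} \approx -0.00036439$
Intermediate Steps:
$Y{\left(O \right)} = \frac{1}{7 + O}$
$b{\left(r \right)} = -5$ ($b{\left(r \right)} = \left(-5\right) 1 = -5$)
$Z{\left(p,u \right)} = - 5 u + \frac{p}{6}$ ($Z{\left(p,u \right)} = \frac{p}{7 - 1} - 5 u = \frac{p}{6} - 5 u = - 5 u + \frac{p}{6}$)
$\frac{1}{-2932 + Z{\left(-164,-43 \right)}} = \frac{1}{-2932 + \left(\left(-5\right) \left(-43\right) + \frac{1}{6} \left(-164\right)\right)} = \frac{1}{-2932 + \left(215 - \frac{82}{3}\right)} = \frac{1}{-2932 + \frac{563}{3}} = \frac{1}{- \frac{8233}{3}} = - \frac{3}{8233}$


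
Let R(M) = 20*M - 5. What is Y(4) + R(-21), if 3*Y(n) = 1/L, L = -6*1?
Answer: -7651/18 ≈ -425.06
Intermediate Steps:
L = -6
R(M) = -5 + 20*M
Y(n) = -1/18 (Y(n) = (1/3)/(-6) = (1/3)*(-1/6) = -1/18)
Y(4) + R(-21) = -1/18 + (-5 + 20*(-21)) = -1/18 + (-5 - 420) = -1/18 - 425 = -7651/18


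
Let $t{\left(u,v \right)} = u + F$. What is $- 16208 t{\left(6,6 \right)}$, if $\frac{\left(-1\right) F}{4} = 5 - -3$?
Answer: $421408$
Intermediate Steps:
$F = -32$ ($F = - 4 \left(5 - -3\right) = - 4 \left(5 + 3\right) = \left(-4\right) 8 = -32$)
$t{\left(u,v \right)} = -32 + u$ ($t{\left(u,v \right)} = u - 32 = -32 + u$)
$- 16208 t{\left(6,6 \right)} = - 16208 \left(-32 + 6\right) = \left(-16208\right) \left(-26\right) = 421408$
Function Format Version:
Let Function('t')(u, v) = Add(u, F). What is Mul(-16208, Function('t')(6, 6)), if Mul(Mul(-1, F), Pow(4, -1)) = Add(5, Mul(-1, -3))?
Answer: 421408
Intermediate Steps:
F = -32 (F = Mul(-4, Add(5, Mul(-1, -3))) = Mul(-4, Add(5, 3)) = Mul(-4, 8) = -32)
Function('t')(u, v) = Add(-32, u) (Function('t')(u, v) = Add(u, -32) = Add(-32, u))
Mul(-16208, Function('t')(6, 6)) = Mul(-16208, Add(-32, 6)) = Mul(-16208, -26) = 421408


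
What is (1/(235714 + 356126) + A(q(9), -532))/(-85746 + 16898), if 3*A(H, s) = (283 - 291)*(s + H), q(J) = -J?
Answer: -853827841/40747000320 ≈ -0.020954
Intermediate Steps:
A(H, s) = -8*H/3 - 8*s/3 (A(H, s) = ((283 - 291)*(s + H))/3 = (-8*(H + s))/3 = (-8*H - 8*s)/3 = -8*H/3 - 8*s/3)
(1/(235714 + 356126) + A(q(9), -532))/(-85746 + 16898) = (1/(235714 + 356126) + (-(-8)*9/3 - 8/3*(-532)))/(-85746 + 16898) = (1/591840 + (-8/3*(-9) + 4256/3))/(-68848) = (1/591840 + (24 + 4256/3))*(-1/68848) = (1/591840 + 4328/3)*(-1/68848) = (853827841/591840)*(-1/68848) = -853827841/40747000320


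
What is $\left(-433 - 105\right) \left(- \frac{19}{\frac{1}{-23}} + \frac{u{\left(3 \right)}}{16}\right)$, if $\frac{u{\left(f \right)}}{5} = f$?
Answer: $- \frac{1884883}{8} \approx -2.3561 \cdot 10^{5}$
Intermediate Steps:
$u{\left(f \right)} = 5 f$
$\left(-433 - 105\right) \left(- \frac{19}{\frac{1}{-23}} + \frac{u{\left(3 \right)}}{16}\right) = \left(-433 - 105\right) \left(- \frac{19}{\frac{1}{-23}} + \frac{5 \cdot 3}{16}\right) = - 538 \left(- \frac{19}{- \frac{1}{23}} + 15 \cdot \frac{1}{16}\right) = - 538 \left(\left(-19\right) \left(-23\right) + \frac{15}{16}\right) = - 538 \left(437 + \frac{15}{16}\right) = \left(-538\right) \frac{7007}{16} = - \frac{1884883}{8}$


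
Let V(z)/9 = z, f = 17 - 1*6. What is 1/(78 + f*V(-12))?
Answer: -1/1110 ≈ -0.00090090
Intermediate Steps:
f = 11 (f = 17 - 6 = 11)
V(z) = 9*z
1/(78 + f*V(-12)) = 1/(78 + 11*(9*(-12))) = 1/(78 + 11*(-108)) = 1/(78 - 1188) = 1/(-1110) = -1/1110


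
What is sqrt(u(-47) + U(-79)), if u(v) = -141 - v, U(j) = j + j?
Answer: 6*I*sqrt(7) ≈ 15.875*I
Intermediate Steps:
U(j) = 2*j
sqrt(u(-47) + U(-79)) = sqrt((-141 - 1*(-47)) + 2*(-79)) = sqrt((-141 + 47) - 158) = sqrt(-94 - 158) = sqrt(-252) = 6*I*sqrt(7)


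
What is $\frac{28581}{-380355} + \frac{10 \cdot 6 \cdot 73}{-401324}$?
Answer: $- \frac{1094683012}{12720465835} \approx -0.086057$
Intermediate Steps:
$\frac{28581}{-380355} + \frac{10 \cdot 6 \cdot 73}{-401324} = 28581 \left(- \frac{1}{380355}\right) + 60 \cdot 73 \left(- \frac{1}{401324}\right) = - \frac{9527}{126785} + 4380 \left(- \frac{1}{401324}\right) = - \frac{9527}{126785} - \frac{1095}{100331} = - \frac{1094683012}{12720465835}$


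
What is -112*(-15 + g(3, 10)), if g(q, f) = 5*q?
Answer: 0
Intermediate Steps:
-112*(-15 + g(3, 10)) = -112*(-15 + 5*3) = -112*(-15 + 15) = -112*0 = 0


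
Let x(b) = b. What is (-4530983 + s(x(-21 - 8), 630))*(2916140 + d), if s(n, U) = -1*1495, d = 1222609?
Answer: -18758788790022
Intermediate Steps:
s(n, U) = -1495
(-4530983 + s(x(-21 - 8), 630))*(2916140 + d) = (-4530983 - 1495)*(2916140 + 1222609) = -4532478*4138749 = -18758788790022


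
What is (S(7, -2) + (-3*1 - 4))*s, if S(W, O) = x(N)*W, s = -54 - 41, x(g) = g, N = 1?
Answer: 0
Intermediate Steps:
s = -95
S(W, O) = W (S(W, O) = 1*W = W)
(S(7, -2) + (-3*1 - 4))*s = (7 + (-3*1 - 4))*(-95) = (7 + (-3 - 4))*(-95) = (7 - 7)*(-95) = 0*(-95) = 0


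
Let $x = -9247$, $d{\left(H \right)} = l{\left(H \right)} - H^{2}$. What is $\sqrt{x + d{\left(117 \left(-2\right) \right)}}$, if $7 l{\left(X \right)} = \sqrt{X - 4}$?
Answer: $\frac{\sqrt{-3136147 + 7 i \sqrt{238}}}{7} \approx 0.0043557 + 252.99 i$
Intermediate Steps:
$l{\left(X \right)} = \frac{\sqrt{-4 + X}}{7}$ ($l{\left(X \right)} = \frac{\sqrt{X - 4}}{7} = \frac{\sqrt{-4 + X}}{7}$)
$d{\left(H \right)} = - H^{2} + \frac{\sqrt{-4 + H}}{7}$ ($d{\left(H \right)} = \frac{\sqrt{-4 + H}}{7} - H^{2} = - H^{2} + \frac{\sqrt{-4 + H}}{7}$)
$\sqrt{x + d{\left(117 \left(-2\right) \right)}} = \sqrt{-9247 - \left(\left(117 \left(-2\right)\right)^{2} - \frac{\sqrt{-4 + 117 \left(-2\right)}}{7}\right)} = \sqrt{-9247 + \left(- \left(-234\right)^{2} + \frac{\sqrt{-4 - 234}}{7}\right)} = \sqrt{-9247 + \left(\left(-1\right) 54756 + \frac{\sqrt{-238}}{7}\right)} = \sqrt{-9247 - \left(54756 - \frac{i \sqrt{238}}{7}\right)} = \sqrt{-64003 + \frac{i \sqrt{238}}{7}}$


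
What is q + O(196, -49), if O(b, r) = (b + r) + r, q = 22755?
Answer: 22853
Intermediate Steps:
O(b, r) = b + 2*r
q + O(196, -49) = 22755 + (196 + 2*(-49)) = 22755 + (196 - 98) = 22755 + 98 = 22853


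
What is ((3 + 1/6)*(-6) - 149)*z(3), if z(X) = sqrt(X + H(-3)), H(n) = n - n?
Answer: -168*sqrt(3) ≈ -290.98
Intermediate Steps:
H(n) = 0
z(X) = sqrt(X) (z(X) = sqrt(X + 0) = sqrt(X))
((3 + 1/6)*(-6) - 149)*z(3) = ((3 + 1/6)*(-6) - 149)*sqrt(3) = ((19/6)*(-6) - 149)*sqrt(3) = (-19 - 149)*sqrt(3) = -168*sqrt(3)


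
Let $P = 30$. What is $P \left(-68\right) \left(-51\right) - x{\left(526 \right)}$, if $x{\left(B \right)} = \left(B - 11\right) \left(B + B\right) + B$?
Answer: $-438266$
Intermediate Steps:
$x{\left(B \right)} = B + 2 B \left(-11 + B\right)$ ($x{\left(B \right)} = \left(-11 + B\right) 2 B + B = 2 B \left(-11 + B\right) + B = B + 2 B \left(-11 + B\right)$)
$P \left(-68\right) \left(-51\right) - x{\left(526 \right)} = 30 \left(-68\right) \left(-51\right) - 526 \left(-21 + 2 \cdot 526\right) = \left(-2040\right) \left(-51\right) - 526 \left(-21 + 1052\right) = 104040 - 526 \cdot 1031 = 104040 - 542306 = -438266$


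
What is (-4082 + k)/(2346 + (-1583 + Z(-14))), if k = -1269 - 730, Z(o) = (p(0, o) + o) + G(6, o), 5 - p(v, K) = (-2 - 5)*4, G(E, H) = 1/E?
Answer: -36486/4693 ≈ -7.7746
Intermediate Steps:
p(v, K) = 33 (p(v, K) = 5 - (-2 - 5)*4 = 5 - (-7)*4 = 5 - 1*(-28) = 5 + 28 = 33)
Z(o) = 199/6 + o (Z(o) = (33 + o) + 1/6 = 199/6 + o)
k = -1999
(-4082 + k)/(2346 + (-1583 + Z(-14))) = (-4082 - 1999)/(2346 + (-1583 + (199/6 - 14))) = -6081/(2346 + (-1583 + 115/6)) = -6081/(2346 - 9383/6) = -6081/4693/6 = -6081*6/4693 = -36486/4693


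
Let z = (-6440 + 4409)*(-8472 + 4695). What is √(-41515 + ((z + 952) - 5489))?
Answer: √7625035 ≈ 2761.3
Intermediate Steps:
z = 7671087 (z = -2031*(-3777) = 7671087)
√(-41515 + ((z + 952) - 5489)) = √(-41515 + ((7671087 + 952) - 5489)) = √(-41515 + (7672039 - 5489)) = √(-41515 + 7666550) = √7625035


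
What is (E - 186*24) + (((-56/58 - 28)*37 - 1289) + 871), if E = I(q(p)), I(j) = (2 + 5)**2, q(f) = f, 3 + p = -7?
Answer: -171237/29 ≈ -5904.7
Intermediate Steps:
p = -10 (p = -3 - 7 = -10)
I(j) = 49 (I(j) = 7**2 = 49)
E = 49
(E - 186*24) + (((-56/58 - 28)*37 - 1289) + 871) = (49 - 186*24) + (((-56/58 - 28)*37 - 1289) + 871) = (49 - 1*4464) + (((-56*1/58 - 28)*37 - 1289) + 871) = (49 - 4464) + (((-28/29 - 28)*37 - 1289) + 871) = -4415 + ((-840/29*37 - 1289) + 871) = -4415 + ((-31080/29 - 1289) + 871) = -4415 + (-68461/29 + 871) = -4415 - 43202/29 = -171237/29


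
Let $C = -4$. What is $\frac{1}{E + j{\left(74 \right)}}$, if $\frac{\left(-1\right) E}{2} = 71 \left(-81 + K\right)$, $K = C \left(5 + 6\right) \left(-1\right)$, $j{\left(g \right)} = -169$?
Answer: $\frac{1}{5085} \approx 0.00019666$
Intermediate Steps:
$K = 44$ ($K = - 4 \left(5 + 6\right) \left(-1\right) = - 4 \cdot 11 \left(-1\right) = \left(-4\right) \left(-11\right) = 44$)
$E = 5254$ ($E = - 2 \cdot 71 \left(-81 + 44\right) = - 2 \cdot 71 \left(-37\right) = \left(-2\right) \left(-2627\right) = 5254$)
$\frac{1}{E + j{\left(74 \right)}} = \frac{1}{5254 - 169} = \frac{1}{5085}$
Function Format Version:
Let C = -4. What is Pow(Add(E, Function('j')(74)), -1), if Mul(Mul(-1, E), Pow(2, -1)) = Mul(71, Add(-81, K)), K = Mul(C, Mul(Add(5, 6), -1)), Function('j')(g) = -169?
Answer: Rational(1, 5085) ≈ 0.00019666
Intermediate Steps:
K = 44 (K = Mul(-4, Mul(Add(5, 6), -1)) = Mul(-4, Mul(11, -1)) = Mul(-4, -11) = 44)
E = 5254 (E = Mul(-2, Mul(71, Add(-81, 44))) = Mul(-2, Mul(71, -37)) = Mul(-2, -2627) = 5254)
Pow(Add(E, Function('j')(74)), -1) = Pow(Add(5254, -169), -1) = Pow(5085, -1) = Rational(1, 5085)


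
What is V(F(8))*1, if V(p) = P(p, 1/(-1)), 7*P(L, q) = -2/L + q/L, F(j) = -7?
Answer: 3/49 ≈ 0.061224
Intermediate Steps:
P(L, q) = -2/(7*L) + q/(7*L) (P(L, q) = (-2/L + q/L)/7 = -2/(7*L) + q/(7*L))
V(p) = -3/(7*p) (V(p) = (-2 + 1/(-1))/(7*p) = (-2 - 1)/(7*p) = (⅐)*(-3)/p = -3/(7*p))
V(F(8))*1 = -3/7/(-7)*1 = -3/7*(-⅐)*1 = (3/49)*1 = 3/49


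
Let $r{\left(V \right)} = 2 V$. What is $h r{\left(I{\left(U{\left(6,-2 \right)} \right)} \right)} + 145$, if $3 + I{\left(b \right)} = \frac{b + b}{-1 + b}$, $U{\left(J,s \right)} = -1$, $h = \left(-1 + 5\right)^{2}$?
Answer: $81$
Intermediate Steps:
$h = 16$ ($h = 4^{2} = 16$)
$I{\left(b \right)} = -3 + \frac{2 b}{-1 + b}$ ($I{\left(b \right)} = -3 + \frac{b + b}{-1 + b} = -3 + \frac{2 b}{-1 + b}$)
$h r{\left(I{\left(U{\left(6,-2 \right)} \right)} \right)} + 145 = 16 \cdot 2 \frac{3 - -1}{-1 - 1} + 145 = 16 \cdot 2 \frac{3 + 1}{-2} + 145 = 16 \cdot 2 \left(\left(- \frac{1}{2}\right) 4\right) + 145 = 16 \cdot 2 \left(-2\right) + 145 = 16 \left(-4\right) + 145 = -64 + 145 = 81$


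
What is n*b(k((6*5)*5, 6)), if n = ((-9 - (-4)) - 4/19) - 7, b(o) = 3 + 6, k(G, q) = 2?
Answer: -2088/19 ≈ -109.89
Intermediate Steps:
b(o) = 9
n = -232/19 (n = ((-9 - 1*(-4)) - 4*1/19) - 7 = ((-9 + 4) - 4/19) - 7 = (-5 - 4/19) - 7 = -99/19 - 7 = -232/19 ≈ -12.211)
n*b(k((6*5)*5, 6)) = -232/19*9 = -2088/19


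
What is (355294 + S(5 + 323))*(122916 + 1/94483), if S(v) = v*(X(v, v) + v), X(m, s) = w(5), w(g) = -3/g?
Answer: 26866676798083174/472415 ≈ 5.6871e+10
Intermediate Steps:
X(m, s) = -⅗ (X(m, s) = -3/5 = -3*⅕ = -⅗)
S(v) = v*(-⅗ + v)
(355294 + S(5 + 323))*(122916 + 1/94483) = (355294 + (5 + 323)*(-3 + 5*(5 + 323))/5)*(122916 + 1/94483) = (355294 + (⅕)*328*(-3 + 5*328))*(122916 + 1/94483) = (355294 + (⅕)*328*(-3 + 1640))*(11613472429/94483) = (355294 + (⅕)*328*1637)*(11613472429/94483) = (355294 + 536936/5)*(11613472429/94483) = (2313406/5)*(11613472429/94483) = 26866676798083174/472415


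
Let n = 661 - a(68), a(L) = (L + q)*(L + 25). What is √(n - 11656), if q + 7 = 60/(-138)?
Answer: I*√8795982/23 ≈ 128.95*I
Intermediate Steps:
q = -171/23 (q = -7 + 60/(-138) = -7 + 60*(-1/138) = -7 - 10/23 = -171/23 ≈ -7.4348)
a(L) = (25 + L)*(-171/23 + L) (a(L) = (L - 171/23)*(L + 25) = (-171/23 + L)*(25 + L) = (25 + L)*(-171/23 + L))
n = -114346/23 (n = 661 - (-4275/23 + 68² + (404/23)*68) = 661 - (-4275/23 + 4624 + 27472/23) = 661 - 1*129549/23 = 661 - 129549/23 = -114346/23 ≈ -4971.6)
√(n - 11656) = √(-114346/23 - 11656) = √(-382434/23) = I*√8795982/23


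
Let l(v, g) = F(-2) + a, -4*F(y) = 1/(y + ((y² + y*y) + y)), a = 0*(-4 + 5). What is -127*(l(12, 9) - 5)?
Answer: 10287/16 ≈ 642.94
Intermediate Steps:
a = 0 (a = 0*1 = 0)
F(y) = -1/(4*(2*y + 2*y²)) (F(y) = -1/(4*(y + ((y² + y*y) + y))) = -1/(4*(y + ((y² + y²) + y))) = -1/(4*(y + (2*y² + y))) = -1/(4*(y + (y + 2*y²))) = -1/(4*(2*y + 2*y²)))
l(v, g) = -1/16 (l(v, g) = -⅛/(-2*(1 - 2)) + 0 = -⅛*(-½)/(-1) + 0 = -⅛*(-½)*(-1) + 0 = -1/16 + 0 = -1/16)
-127*(l(12, 9) - 5) = -127*(-1/16 - 5) = -127*(-81/16) = 10287/16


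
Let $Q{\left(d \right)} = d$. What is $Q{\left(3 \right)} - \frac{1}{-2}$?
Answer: $\frac{7}{2} \approx 3.5$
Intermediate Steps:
$Q{\left(3 \right)} - \frac{1}{-2} = 3 - \frac{1}{-2} = 3 - - \frac{1}{2} = 3 + \frac{1}{2} = \frac{7}{2}$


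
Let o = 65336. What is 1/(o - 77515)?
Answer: -1/12179 ≈ -8.2109e-5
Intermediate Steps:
1/(o - 77515) = 1/(65336 - 77515) = 1/(-12179) = -1/12179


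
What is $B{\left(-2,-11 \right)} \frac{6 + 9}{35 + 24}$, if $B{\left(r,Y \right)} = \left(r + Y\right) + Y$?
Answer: $- \frac{360}{59} \approx -6.1017$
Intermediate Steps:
$B{\left(r,Y \right)} = r + 2 Y$ ($B{\left(r,Y \right)} = \left(Y + r\right) + Y = r + 2 Y$)
$B{\left(-2,-11 \right)} \frac{6 + 9}{35 + 24} = \left(-2 + 2 \left(-11\right)\right) \frac{6 + 9}{35 + 24} = \left(-2 - 22\right) \frac{15}{59} = - 24 \cdot 15 \cdot \frac{1}{59} = \left(-24\right) \frac{15}{59} = - \frac{360}{59}$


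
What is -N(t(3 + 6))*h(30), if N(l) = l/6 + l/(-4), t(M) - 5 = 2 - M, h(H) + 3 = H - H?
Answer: ½ ≈ 0.50000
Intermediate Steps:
h(H) = -3 (h(H) = -3 + (H - H) = -3 + 0 = -3)
t(M) = 7 - M (t(M) = 5 + (2 - M) = 7 - M)
N(l) = -l/12 (N(l) = l*(⅙) + l*(-¼) = l/6 - l/4 = -l/12)
-N(t(3 + 6))*h(30) = -(-(7 - (3 + 6))/12)*(-3) = -(-(7 - 1*9)/12)*(-3) = -(-(7 - 9)/12)*(-3) = -(-1/12*(-2))*(-3) = -(-3)/6 = -1*(-½) = ½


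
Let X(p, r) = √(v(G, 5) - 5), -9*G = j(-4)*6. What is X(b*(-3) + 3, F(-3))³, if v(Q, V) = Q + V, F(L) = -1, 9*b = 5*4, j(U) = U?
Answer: 16*√6/9 ≈ 4.3546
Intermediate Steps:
b = 20/9 (b = (5*4)/9 = (⅑)*20 = 20/9 ≈ 2.2222)
G = 8/3 (G = -(-4)*6/9 = -⅑*(-24) = 8/3 ≈ 2.6667)
X(p, r) = 2*√6/3 (X(p, r) = √((8/3 + 5) - 5) = √(23/3 - 5) = √(8/3) = 2*√6/3)
X(b*(-3) + 3, F(-3))³ = (2*√6/3)³ = 16*√6/9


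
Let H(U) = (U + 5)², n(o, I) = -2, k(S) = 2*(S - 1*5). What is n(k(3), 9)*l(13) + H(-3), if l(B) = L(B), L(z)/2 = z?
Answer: -48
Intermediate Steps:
L(z) = 2*z
k(S) = -10 + 2*S (k(S) = 2*(S - 5) = 2*(-5 + S) = -10 + 2*S)
l(B) = 2*B
H(U) = (5 + U)²
n(k(3), 9)*l(13) + H(-3) = -4*13 + (5 - 3)² = -2*26 + 2² = -52 + 4 = -48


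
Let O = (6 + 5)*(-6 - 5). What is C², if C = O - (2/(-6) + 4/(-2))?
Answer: 126736/9 ≈ 14082.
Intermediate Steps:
O = -121 (O = 11*(-11) = -121)
C = -356/3 (C = -121 - (2/(-6) + 4/(-2)) = -121 - (2*(-⅙) + 4*(-½)) = -121 - (-⅓ - 2) = -121 - 1*(-7/3) = -121 + 7/3 = -356/3 ≈ -118.67)
C² = (-356/3)² = 126736/9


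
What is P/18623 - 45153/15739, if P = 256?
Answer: -836855135/293107397 ≈ -2.8551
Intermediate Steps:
P/18623 - 45153/15739 = 256/18623 - 45153/15739 = -836855135/293107397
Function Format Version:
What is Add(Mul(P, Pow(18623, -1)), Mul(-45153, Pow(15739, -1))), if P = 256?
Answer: Rational(-836855135, 293107397) ≈ -2.8551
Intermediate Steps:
Add(Mul(P, Pow(18623, -1)), Mul(-45153, Pow(15739, -1))) = Add(Mul(256, Pow(18623, -1)), Mul(-45153, Pow(15739, -1))) = Add(Mul(256, Rational(1, 18623)), Mul(-45153, Rational(1, 15739))) = Add(Rational(256, 18623), Rational(-45153, 15739)) = Rational(-836855135, 293107397)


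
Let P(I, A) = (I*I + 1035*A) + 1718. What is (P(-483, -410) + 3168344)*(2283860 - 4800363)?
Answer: -7496664953503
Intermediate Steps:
P(I, A) = 1718 + I² + 1035*A (P(I, A) = (I² + 1035*A) + 1718 = 1718 + I² + 1035*A)
(P(-483, -410) + 3168344)*(2283860 - 4800363) = ((1718 + (-483)² + 1035*(-410)) + 3168344)*(2283860 - 4800363) = ((1718 + 233289 - 424350) + 3168344)*(-2516503) = (-189343 + 3168344)*(-2516503) = 2979001*(-2516503) = -7496664953503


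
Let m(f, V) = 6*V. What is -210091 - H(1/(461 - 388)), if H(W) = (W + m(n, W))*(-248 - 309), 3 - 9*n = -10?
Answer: -15332744/73 ≈ -2.1004e+5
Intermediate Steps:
n = 13/9 (n = ⅓ - ⅑*(-10) = ⅓ + 10/9 = 13/9 ≈ 1.4444)
H(W) = -3899*W (H(W) = (W + 6*W)*(-248 - 309) = (7*W)*(-557) = -3899*W)
-210091 - H(1/(461 - 388)) = -210091 - (-3899)/(461 - 388) = -210091 - (-3899)/73 = -210091 - 1*(-3899/73) = -210091 + 3899/73 = -15332744/73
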